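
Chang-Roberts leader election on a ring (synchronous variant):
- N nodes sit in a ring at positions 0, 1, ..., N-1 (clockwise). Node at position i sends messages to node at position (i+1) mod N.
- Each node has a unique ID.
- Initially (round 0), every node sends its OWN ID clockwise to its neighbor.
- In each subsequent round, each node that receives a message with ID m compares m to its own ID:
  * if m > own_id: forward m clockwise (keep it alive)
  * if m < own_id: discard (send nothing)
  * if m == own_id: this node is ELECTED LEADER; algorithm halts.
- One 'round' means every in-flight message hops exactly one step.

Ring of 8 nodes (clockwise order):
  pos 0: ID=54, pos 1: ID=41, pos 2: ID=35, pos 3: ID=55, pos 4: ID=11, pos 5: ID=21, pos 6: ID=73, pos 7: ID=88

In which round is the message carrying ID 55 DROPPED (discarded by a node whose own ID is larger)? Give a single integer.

Round 1: pos1(id41) recv 54: fwd; pos2(id35) recv 41: fwd; pos3(id55) recv 35: drop; pos4(id11) recv 55: fwd; pos5(id21) recv 11: drop; pos6(id73) recv 21: drop; pos7(id88) recv 73: drop; pos0(id54) recv 88: fwd
Round 2: pos2(id35) recv 54: fwd; pos3(id55) recv 41: drop; pos5(id21) recv 55: fwd; pos1(id41) recv 88: fwd
Round 3: pos3(id55) recv 54: drop; pos6(id73) recv 55: drop; pos2(id35) recv 88: fwd
Round 4: pos3(id55) recv 88: fwd
Round 5: pos4(id11) recv 88: fwd
Round 6: pos5(id21) recv 88: fwd
Round 7: pos6(id73) recv 88: fwd
Round 8: pos7(id88) recv 88: ELECTED
Message ID 55 originates at pos 3; dropped at pos 6 in round 3

Answer: 3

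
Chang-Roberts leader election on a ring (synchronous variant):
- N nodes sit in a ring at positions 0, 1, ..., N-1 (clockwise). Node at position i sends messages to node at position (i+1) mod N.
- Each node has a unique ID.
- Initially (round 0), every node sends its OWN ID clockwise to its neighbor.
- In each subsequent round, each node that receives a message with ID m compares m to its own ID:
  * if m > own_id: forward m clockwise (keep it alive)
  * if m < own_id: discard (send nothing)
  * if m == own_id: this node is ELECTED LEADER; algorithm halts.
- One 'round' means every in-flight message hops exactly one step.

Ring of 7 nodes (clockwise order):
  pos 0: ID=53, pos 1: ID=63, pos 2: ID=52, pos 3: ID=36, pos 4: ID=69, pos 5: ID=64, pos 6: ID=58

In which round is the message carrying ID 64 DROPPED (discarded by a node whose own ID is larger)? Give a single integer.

Answer: 6

Derivation:
Round 1: pos1(id63) recv 53: drop; pos2(id52) recv 63: fwd; pos3(id36) recv 52: fwd; pos4(id69) recv 36: drop; pos5(id64) recv 69: fwd; pos6(id58) recv 64: fwd; pos0(id53) recv 58: fwd
Round 2: pos3(id36) recv 63: fwd; pos4(id69) recv 52: drop; pos6(id58) recv 69: fwd; pos0(id53) recv 64: fwd; pos1(id63) recv 58: drop
Round 3: pos4(id69) recv 63: drop; pos0(id53) recv 69: fwd; pos1(id63) recv 64: fwd
Round 4: pos1(id63) recv 69: fwd; pos2(id52) recv 64: fwd
Round 5: pos2(id52) recv 69: fwd; pos3(id36) recv 64: fwd
Round 6: pos3(id36) recv 69: fwd; pos4(id69) recv 64: drop
Round 7: pos4(id69) recv 69: ELECTED
Message ID 64 originates at pos 5; dropped at pos 4 in round 6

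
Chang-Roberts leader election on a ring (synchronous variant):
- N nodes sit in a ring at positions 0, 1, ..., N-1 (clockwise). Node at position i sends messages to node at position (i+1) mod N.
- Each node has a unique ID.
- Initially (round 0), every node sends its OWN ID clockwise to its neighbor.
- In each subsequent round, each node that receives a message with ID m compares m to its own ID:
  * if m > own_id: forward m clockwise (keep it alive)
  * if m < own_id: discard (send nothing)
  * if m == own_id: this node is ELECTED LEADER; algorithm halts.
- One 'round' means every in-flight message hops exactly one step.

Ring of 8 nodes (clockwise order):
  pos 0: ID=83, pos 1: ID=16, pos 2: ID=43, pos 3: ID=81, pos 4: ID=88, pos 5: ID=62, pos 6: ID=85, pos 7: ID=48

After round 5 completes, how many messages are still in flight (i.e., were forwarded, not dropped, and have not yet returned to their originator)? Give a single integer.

Round 1: pos1(id16) recv 83: fwd; pos2(id43) recv 16: drop; pos3(id81) recv 43: drop; pos4(id88) recv 81: drop; pos5(id62) recv 88: fwd; pos6(id85) recv 62: drop; pos7(id48) recv 85: fwd; pos0(id83) recv 48: drop
Round 2: pos2(id43) recv 83: fwd; pos6(id85) recv 88: fwd; pos0(id83) recv 85: fwd
Round 3: pos3(id81) recv 83: fwd; pos7(id48) recv 88: fwd; pos1(id16) recv 85: fwd
Round 4: pos4(id88) recv 83: drop; pos0(id83) recv 88: fwd; pos2(id43) recv 85: fwd
Round 5: pos1(id16) recv 88: fwd; pos3(id81) recv 85: fwd
After round 5: 2 messages still in flight

Answer: 2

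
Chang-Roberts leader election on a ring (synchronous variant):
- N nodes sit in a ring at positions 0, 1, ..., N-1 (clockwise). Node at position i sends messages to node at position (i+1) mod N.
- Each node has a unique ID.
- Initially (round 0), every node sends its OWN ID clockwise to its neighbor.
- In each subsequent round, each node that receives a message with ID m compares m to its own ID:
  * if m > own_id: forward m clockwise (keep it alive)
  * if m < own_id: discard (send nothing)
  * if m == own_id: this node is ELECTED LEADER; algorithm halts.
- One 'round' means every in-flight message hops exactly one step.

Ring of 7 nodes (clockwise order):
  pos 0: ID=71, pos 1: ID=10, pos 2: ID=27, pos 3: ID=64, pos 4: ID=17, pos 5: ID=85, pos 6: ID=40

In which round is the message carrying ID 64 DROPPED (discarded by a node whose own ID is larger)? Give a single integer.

Answer: 2

Derivation:
Round 1: pos1(id10) recv 71: fwd; pos2(id27) recv 10: drop; pos3(id64) recv 27: drop; pos4(id17) recv 64: fwd; pos5(id85) recv 17: drop; pos6(id40) recv 85: fwd; pos0(id71) recv 40: drop
Round 2: pos2(id27) recv 71: fwd; pos5(id85) recv 64: drop; pos0(id71) recv 85: fwd
Round 3: pos3(id64) recv 71: fwd; pos1(id10) recv 85: fwd
Round 4: pos4(id17) recv 71: fwd; pos2(id27) recv 85: fwd
Round 5: pos5(id85) recv 71: drop; pos3(id64) recv 85: fwd
Round 6: pos4(id17) recv 85: fwd
Round 7: pos5(id85) recv 85: ELECTED
Message ID 64 originates at pos 3; dropped at pos 5 in round 2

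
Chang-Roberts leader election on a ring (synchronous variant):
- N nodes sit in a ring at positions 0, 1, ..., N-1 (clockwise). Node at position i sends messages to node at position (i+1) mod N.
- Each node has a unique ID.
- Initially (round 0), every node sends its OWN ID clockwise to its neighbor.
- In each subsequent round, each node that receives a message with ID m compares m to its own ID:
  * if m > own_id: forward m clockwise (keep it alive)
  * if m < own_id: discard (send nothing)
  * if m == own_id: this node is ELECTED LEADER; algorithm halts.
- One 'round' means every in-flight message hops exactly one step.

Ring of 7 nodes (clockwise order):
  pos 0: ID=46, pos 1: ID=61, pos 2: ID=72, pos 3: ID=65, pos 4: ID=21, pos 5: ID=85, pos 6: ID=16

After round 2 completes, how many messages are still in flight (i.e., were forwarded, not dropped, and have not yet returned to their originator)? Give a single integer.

Round 1: pos1(id61) recv 46: drop; pos2(id72) recv 61: drop; pos3(id65) recv 72: fwd; pos4(id21) recv 65: fwd; pos5(id85) recv 21: drop; pos6(id16) recv 85: fwd; pos0(id46) recv 16: drop
Round 2: pos4(id21) recv 72: fwd; pos5(id85) recv 65: drop; pos0(id46) recv 85: fwd
After round 2: 2 messages still in flight

Answer: 2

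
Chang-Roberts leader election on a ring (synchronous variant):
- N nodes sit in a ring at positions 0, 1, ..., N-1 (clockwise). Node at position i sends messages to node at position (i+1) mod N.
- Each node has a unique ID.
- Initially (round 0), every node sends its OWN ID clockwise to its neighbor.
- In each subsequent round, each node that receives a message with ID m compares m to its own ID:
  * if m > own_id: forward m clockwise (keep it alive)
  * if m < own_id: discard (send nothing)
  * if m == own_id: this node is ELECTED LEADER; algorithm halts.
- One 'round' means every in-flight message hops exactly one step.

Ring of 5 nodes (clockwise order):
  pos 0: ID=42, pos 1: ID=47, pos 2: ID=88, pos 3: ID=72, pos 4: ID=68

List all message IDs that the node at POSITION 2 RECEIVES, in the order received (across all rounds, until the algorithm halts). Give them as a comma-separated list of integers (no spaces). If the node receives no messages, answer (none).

Answer: 47,68,72,88

Derivation:
Round 1: pos1(id47) recv 42: drop; pos2(id88) recv 47: drop; pos3(id72) recv 88: fwd; pos4(id68) recv 72: fwd; pos0(id42) recv 68: fwd
Round 2: pos4(id68) recv 88: fwd; pos0(id42) recv 72: fwd; pos1(id47) recv 68: fwd
Round 3: pos0(id42) recv 88: fwd; pos1(id47) recv 72: fwd; pos2(id88) recv 68: drop
Round 4: pos1(id47) recv 88: fwd; pos2(id88) recv 72: drop
Round 5: pos2(id88) recv 88: ELECTED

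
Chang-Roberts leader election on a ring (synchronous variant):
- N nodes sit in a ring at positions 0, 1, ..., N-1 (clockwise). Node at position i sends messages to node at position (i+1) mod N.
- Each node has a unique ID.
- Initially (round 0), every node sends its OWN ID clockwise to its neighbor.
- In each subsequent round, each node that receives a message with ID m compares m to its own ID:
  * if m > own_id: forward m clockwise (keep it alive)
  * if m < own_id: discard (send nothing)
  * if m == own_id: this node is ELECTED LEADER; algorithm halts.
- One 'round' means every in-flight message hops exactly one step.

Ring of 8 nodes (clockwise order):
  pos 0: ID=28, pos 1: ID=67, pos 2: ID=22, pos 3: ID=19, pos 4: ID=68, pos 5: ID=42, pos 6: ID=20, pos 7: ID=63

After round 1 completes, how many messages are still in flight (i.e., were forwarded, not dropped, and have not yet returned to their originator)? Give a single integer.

Answer: 5

Derivation:
Round 1: pos1(id67) recv 28: drop; pos2(id22) recv 67: fwd; pos3(id19) recv 22: fwd; pos4(id68) recv 19: drop; pos5(id42) recv 68: fwd; pos6(id20) recv 42: fwd; pos7(id63) recv 20: drop; pos0(id28) recv 63: fwd
After round 1: 5 messages still in flight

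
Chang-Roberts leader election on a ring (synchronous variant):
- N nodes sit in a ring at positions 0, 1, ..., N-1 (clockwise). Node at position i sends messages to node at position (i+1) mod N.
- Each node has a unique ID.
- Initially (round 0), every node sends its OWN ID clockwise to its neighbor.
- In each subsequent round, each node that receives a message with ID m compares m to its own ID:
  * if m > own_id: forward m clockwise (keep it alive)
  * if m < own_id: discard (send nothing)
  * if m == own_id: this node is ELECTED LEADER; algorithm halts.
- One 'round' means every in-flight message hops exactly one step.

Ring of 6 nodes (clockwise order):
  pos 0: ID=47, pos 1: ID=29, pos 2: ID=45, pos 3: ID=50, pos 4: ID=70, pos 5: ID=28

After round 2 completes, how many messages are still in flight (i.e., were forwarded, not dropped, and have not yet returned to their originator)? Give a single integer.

Answer: 2

Derivation:
Round 1: pos1(id29) recv 47: fwd; pos2(id45) recv 29: drop; pos3(id50) recv 45: drop; pos4(id70) recv 50: drop; pos5(id28) recv 70: fwd; pos0(id47) recv 28: drop
Round 2: pos2(id45) recv 47: fwd; pos0(id47) recv 70: fwd
After round 2: 2 messages still in flight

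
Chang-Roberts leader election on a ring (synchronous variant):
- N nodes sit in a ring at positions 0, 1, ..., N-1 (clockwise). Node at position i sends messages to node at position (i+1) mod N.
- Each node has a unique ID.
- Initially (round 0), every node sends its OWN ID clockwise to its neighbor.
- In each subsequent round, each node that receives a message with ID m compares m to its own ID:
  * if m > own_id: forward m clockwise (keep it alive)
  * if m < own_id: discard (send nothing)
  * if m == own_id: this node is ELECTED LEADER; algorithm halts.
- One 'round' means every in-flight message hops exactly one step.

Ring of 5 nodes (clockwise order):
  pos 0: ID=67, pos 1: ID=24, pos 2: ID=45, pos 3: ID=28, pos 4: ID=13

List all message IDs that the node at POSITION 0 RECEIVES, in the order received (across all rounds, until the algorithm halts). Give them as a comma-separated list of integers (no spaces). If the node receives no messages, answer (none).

Answer: 13,28,45,67

Derivation:
Round 1: pos1(id24) recv 67: fwd; pos2(id45) recv 24: drop; pos3(id28) recv 45: fwd; pos4(id13) recv 28: fwd; pos0(id67) recv 13: drop
Round 2: pos2(id45) recv 67: fwd; pos4(id13) recv 45: fwd; pos0(id67) recv 28: drop
Round 3: pos3(id28) recv 67: fwd; pos0(id67) recv 45: drop
Round 4: pos4(id13) recv 67: fwd
Round 5: pos0(id67) recv 67: ELECTED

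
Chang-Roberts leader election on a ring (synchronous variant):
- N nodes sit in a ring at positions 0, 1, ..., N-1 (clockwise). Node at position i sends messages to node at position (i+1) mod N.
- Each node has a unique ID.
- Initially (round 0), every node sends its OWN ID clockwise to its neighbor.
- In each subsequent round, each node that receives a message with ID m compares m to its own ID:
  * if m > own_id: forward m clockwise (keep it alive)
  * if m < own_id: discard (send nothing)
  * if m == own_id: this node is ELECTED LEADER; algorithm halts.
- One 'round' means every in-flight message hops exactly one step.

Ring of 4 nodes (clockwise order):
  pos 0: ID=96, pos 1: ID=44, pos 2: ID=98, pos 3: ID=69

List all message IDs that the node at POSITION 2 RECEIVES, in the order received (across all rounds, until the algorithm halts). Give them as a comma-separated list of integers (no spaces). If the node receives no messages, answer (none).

Answer: 44,96,98

Derivation:
Round 1: pos1(id44) recv 96: fwd; pos2(id98) recv 44: drop; pos3(id69) recv 98: fwd; pos0(id96) recv 69: drop
Round 2: pos2(id98) recv 96: drop; pos0(id96) recv 98: fwd
Round 3: pos1(id44) recv 98: fwd
Round 4: pos2(id98) recv 98: ELECTED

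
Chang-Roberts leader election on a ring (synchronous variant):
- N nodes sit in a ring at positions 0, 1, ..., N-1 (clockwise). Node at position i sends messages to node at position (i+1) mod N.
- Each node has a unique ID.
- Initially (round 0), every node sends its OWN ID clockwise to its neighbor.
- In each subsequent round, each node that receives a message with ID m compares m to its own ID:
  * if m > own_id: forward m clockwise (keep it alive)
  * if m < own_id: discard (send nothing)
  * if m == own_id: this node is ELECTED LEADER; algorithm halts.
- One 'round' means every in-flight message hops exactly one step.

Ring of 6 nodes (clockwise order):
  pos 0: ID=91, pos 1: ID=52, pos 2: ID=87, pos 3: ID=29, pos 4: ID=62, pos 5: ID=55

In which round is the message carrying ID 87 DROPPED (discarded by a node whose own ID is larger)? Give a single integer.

Round 1: pos1(id52) recv 91: fwd; pos2(id87) recv 52: drop; pos3(id29) recv 87: fwd; pos4(id62) recv 29: drop; pos5(id55) recv 62: fwd; pos0(id91) recv 55: drop
Round 2: pos2(id87) recv 91: fwd; pos4(id62) recv 87: fwd; pos0(id91) recv 62: drop
Round 3: pos3(id29) recv 91: fwd; pos5(id55) recv 87: fwd
Round 4: pos4(id62) recv 91: fwd; pos0(id91) recv 87: drop
Round 5: pos5(id55) recv 91: fwd
Round 6: pos0(id91) recv 91: ELECTED
Message ID 87 originates at pos 2; dropped at pos 0 in round 4

Answer: 4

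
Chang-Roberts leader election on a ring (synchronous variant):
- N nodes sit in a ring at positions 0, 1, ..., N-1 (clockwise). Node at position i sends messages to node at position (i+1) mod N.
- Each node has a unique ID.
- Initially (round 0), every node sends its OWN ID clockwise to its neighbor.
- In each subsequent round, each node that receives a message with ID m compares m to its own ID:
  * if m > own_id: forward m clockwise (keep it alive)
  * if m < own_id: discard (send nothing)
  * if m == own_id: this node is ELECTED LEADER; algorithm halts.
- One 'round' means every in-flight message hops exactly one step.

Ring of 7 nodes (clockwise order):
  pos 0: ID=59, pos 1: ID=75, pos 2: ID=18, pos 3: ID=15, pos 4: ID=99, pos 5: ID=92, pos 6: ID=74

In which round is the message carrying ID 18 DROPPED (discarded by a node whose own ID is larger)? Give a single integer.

Answer: 2

Derivation:
Round 1: pos1(id75) recv 59: drop; pos2(id18) recv 75: fwd; pos3(id15) recv 18: fwd; pos4(id99) recv 15: drop; pos5(id92) recv 99: fwd; pos6(id74) recv 92: fwd; pos0(id59) recv 74: fwd
Round 2: pos3(id15) recv 75: fwd; pos4(id99) recv 18: drop; pos6(id74) recv 99: fwd; pos0(id59) recv 92: fwd; pos1(id75) recv 74: drop
Round 3: pos4(id99) recv 75: drop; pos0(id59) recv 99: fwd; pos1(id75) recv 92: fwd
Round 4: pos1(id75) recv 99: fwd; pos2(id18) recv 92: fwd
Round 5: pos2(id18) recv 99: fwd; pos3(id15) recv 92: fwd
Round 6: pos3(id15) recv 99: fwd; pos4(id99) recv 92: drop
Round 7: pos4(id99) recv 99: ELECTED
Message ID 18 originates at pos 2; dropped at pos 4 in round 2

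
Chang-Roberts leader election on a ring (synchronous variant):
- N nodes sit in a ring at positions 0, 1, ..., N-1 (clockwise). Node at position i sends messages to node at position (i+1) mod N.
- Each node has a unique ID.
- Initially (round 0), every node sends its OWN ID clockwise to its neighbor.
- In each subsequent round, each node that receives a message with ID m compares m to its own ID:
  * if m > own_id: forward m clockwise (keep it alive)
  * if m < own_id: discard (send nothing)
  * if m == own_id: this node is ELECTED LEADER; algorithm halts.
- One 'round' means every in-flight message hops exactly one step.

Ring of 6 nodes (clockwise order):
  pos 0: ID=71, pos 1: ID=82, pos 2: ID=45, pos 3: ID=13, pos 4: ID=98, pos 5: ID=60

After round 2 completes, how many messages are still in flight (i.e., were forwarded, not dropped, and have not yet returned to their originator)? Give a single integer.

Answer: 2

Derivation:
Round 1: pos1(id82) recv 71: drop; pos2(id45) recv 82: fwd; pos3(id13) recv 45: fwd; pos4(id98) recv 13: drop; pos5(id60) recv 98: fwd; pos0(id71) recv 60: drop
Round 2: pos3(id13) recv 82: fwd; pos4(id98) recv 45: drop; pos0(id71) recv 98: fwd
After round 2: 2 messages still in flight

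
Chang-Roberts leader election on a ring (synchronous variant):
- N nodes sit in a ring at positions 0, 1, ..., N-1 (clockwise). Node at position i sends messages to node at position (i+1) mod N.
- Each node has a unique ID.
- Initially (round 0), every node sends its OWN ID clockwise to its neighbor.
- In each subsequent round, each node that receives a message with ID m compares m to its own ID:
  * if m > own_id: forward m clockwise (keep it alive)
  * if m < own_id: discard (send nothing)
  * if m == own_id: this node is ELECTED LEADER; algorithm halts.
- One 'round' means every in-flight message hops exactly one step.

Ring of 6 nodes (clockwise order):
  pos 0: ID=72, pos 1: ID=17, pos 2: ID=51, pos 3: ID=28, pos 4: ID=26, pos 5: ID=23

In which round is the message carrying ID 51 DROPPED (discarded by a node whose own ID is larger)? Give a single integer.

Answer: 4

Derivation:
Round 1: pos1(id17) recv 72: fwd; pos2(id51) recv 17: drop; pos3(id28) recv 51: fwd; pos4(id26) recv 28: fwd; pos5(id23) recv 26: fwd; pos0(id72) recv 23: drop
Round 2: pos2(id51) recv 72: fwd; pos4(id26) recv 51: fwd; pos5(id23) recv 28: fwd; pos0(id72) recv 26: drop
Round 3: pos3(id28) recv 72: fwd; pos5(id23) recv 51: fwd; pos0(id72) recv 28: drop
Round 4: pos4(id26) recv 72: fwd; pos0(id72) recv 51: drop
Round 5: pos5(id23) recv 72: fwd
Round 6: pos0(id72) recv 72: ELECTED
Message ID 51 originates at pos 2; dropped at pos 0 in round 4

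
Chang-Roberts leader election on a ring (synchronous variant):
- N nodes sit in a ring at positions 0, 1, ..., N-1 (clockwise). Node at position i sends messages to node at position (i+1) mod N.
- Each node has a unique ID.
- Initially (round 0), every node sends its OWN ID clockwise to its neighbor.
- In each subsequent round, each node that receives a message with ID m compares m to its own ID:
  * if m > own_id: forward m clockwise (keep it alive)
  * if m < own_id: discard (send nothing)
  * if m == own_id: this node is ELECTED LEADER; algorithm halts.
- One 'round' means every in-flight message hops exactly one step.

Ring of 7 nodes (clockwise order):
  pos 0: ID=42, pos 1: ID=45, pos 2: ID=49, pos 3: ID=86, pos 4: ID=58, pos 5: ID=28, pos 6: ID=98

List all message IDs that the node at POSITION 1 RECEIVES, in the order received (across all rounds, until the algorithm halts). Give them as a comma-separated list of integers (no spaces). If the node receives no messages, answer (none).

Round 1: pos1(id45) recv 42: drop; pos2(id49) recv 45: drop; pos3(id86) recv 49: drop; pos4(id58) recv 86: fwd; pos5(id28) recv 58: fwd; pos6(id98) recv 28: drop; pos0(id42) recv 98: fwd
Round 2: pos5(id28) recv 86: fwd; pos6(id98) recv 58: drop; pos1(id45) recv 98: fwd
Round 3: pos6(id98) recv 86: drop; pos2(id49) recv 98: fwd
Round 4: pos3(id86) recv 98: fwd
Round 5: pos4(id58) recv 98: fwd
Round 6: pos5(id28) recv 98: fwd
Round 7: pos6(id98) recv 98: ELECTED

Answer: 42,98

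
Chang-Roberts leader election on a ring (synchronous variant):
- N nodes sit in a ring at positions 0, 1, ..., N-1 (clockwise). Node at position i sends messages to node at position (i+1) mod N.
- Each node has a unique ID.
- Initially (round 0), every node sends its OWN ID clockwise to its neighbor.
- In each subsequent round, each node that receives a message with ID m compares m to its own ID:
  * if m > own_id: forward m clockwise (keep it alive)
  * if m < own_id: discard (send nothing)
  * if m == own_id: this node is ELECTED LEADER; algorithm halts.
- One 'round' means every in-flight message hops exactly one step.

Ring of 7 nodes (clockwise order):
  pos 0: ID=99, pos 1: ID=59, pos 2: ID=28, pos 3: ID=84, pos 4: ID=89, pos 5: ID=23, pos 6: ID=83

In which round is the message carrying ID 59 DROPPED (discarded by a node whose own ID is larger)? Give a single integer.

Round 1: pos1(id59) recv 99: fwd; pos2(id28) recv 59: fwd; pos3(id84) recv 28: drop; pos4(id89) recv 84: drop; pos5(id23) recv 89: fwd; pos6(id83) recv 23: drop; pos0(id99) recv 83: drop
Round 2: pos2(id28) recv 99: fwd; pos3(id84) recv 59: drop; pos6(id83) recv 89: fwd
Round 3: pos3(id84) recv 99: fwd; pos0(id99) recv 89: drop
Round 4: pos4(id89) recv 99: fwd
Round 5: pos5(id23) recv 99: fwd
Round 6: pos6(id83) recv 99: fwd
Round 7: pos0(id99) recv 99: ELECTED
Message ID 59 originates at pos 1; dropped at pos 3 in round 2

Answer: 2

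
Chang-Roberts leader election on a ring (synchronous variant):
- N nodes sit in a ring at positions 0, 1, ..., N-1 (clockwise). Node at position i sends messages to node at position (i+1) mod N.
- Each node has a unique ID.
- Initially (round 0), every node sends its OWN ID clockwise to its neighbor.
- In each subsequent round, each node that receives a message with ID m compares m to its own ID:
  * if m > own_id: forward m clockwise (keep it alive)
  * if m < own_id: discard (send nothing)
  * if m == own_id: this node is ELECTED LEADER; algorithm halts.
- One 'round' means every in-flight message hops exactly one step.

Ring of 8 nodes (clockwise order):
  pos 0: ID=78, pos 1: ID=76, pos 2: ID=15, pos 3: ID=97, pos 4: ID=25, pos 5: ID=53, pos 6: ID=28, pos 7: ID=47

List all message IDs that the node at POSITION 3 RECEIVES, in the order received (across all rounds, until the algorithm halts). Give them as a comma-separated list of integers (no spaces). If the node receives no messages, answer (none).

Round 1: pos1(id76) recv 78: fwd; pos2(id15) recv 76: fwd; pos3(id97) recv 15: drop; pos4(id25) recv 97: fwd; pos5(id53) recv 25: drop; pos6(id28) recv 53: fwd; pos7(id47) recv 28: drop; pos0(id78) recv 47: drop
Round 2: pos2(id15) recv 78: fwd; pos3(id97) recv 76: drop; pos5(id53) recv 97: fwd; pos7(id47) recv 53: fwd
Round 3: pos3(id97) recv 78: drop; pos6(id28) recv 97: fwd; pos0(id78) recv 53: drop
Round 4: pos7(id47) recv 97: fwd
Round 5: pos0(id78) recv 97: fwd
Round 6: pos1(id76) recv 97: fwd
Round 7: pos2(id15) recv 97: fwd
Round 8: pos3(id97) recv 97: ELECTED

Answer: 15,76,78,97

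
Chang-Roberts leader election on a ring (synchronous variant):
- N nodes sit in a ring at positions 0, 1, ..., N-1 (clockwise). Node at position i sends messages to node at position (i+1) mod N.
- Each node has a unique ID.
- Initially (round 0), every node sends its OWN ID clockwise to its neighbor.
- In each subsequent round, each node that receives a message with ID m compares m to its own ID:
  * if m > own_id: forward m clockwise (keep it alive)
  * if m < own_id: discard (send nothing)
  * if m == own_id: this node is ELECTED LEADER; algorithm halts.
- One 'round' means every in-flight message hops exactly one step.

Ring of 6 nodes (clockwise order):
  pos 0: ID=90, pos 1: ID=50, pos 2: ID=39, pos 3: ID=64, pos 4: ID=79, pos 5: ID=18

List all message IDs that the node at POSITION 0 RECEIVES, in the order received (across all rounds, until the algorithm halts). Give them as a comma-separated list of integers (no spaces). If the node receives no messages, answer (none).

Round 1: pos1(id50) recv 90: fwd; pos2(id39) recv 50: fwd; pos3(id64) recv 39: drop; pos4(id79) recv 64: drop; pos5(id18) recv 79: fwd; pos0(id90) recv 18: drop
Round 2: pos2(id39) recv 90: fwd; pos3(id64) recv 50: drop; pos0(id90) recv 79: drop
Round 3: pos3(id64) recv 90: fwd
Round 4: pos4(id79) recv 90: fwd
Round 5: pos5(id18) recv 90: fwd
Round 6: pos0(id90) recv 90: ELECTED

Answer: 18,79,90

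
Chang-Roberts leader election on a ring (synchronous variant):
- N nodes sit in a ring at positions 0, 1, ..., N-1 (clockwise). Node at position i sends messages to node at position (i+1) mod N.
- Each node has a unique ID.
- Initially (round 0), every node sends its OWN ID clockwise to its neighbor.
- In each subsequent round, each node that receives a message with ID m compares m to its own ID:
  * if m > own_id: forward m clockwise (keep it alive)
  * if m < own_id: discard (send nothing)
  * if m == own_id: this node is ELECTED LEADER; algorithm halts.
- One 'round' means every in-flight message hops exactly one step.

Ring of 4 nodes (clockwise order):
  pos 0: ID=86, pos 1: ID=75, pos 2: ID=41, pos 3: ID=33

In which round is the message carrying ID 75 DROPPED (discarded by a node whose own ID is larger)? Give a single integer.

Answer: 3

Derivation:
Round 1: pos1(id75) recv 86: fwd; pos2(id41) recv 75: fwd; pos3(id33) recv 41: fwd; pos0(id86) recv 33: drop
Round 2: pos2(id41) recv 86: fwd; pos3(id33) recv 75: fwd; pos0(id86) recv 41: drop
Round 3: pos3(id33) recv 86: fwd; pos0(id86) recv 75: drop
Round 4: pos0(id86) recv 86: ELECTED
Message ID 75 originates at pos 1; dropped at pos 0 in round 3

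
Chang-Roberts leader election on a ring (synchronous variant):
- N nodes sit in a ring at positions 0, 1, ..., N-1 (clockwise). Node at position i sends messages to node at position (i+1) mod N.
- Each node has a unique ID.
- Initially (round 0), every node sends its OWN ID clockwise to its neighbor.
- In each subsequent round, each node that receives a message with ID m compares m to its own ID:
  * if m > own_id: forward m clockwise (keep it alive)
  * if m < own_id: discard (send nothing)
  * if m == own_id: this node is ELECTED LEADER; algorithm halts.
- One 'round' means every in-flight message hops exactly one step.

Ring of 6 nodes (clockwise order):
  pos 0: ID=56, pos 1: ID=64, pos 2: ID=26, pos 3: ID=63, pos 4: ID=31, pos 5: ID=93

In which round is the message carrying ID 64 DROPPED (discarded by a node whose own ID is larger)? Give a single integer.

Round 1: pos1(id64) recv 56: drop; pos2(id26) recv 64: fwd; pos3(id63) recv 26: drop; pos4(id31) recv 63: fwd; pos5(id93) recv 31: drop; pos0(id56) recv 93: fwd
Round 2: pos3(id63) recv 64: fwd; pos5(id93) recv 63: drop; pos1(id64) recv 93: fwd
Round 3: pos4(id31) recv 64: fwd; pos2(id26) recv 93: fwd
Round 4: pos5(id93) recv 64: drop; pos3(id63) recv 93: fwd
Round 5: pos4(id31) recv 93: fwd
Round 6: pos5(id93) recv 93: ELECTED
Message ID 64 originates at pos 1; dropped at pos 5 in round 4

Answer: 4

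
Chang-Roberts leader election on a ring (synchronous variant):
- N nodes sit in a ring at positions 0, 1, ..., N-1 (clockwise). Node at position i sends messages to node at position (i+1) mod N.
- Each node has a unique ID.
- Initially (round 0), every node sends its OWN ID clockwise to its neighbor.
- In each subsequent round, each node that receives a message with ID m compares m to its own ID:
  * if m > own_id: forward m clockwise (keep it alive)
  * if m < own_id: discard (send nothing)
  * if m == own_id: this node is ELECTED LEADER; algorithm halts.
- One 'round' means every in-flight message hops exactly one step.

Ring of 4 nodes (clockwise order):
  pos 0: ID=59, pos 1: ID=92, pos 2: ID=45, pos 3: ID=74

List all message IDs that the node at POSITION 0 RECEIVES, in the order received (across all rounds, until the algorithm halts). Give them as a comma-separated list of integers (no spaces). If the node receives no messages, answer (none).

Answer: 74,92

Derivation:
Round 1: pos1(id92) recv 59: drop; pos2(id45) recv 92: fwd; pos3(id74) recv 45: drop; pos0(id59) recv 74: fwd
Round 2: pos3(id74) recv 92: fwd; pos1(id92) recv 74: drop
Round 3: pos0(id59) recv 92: fwd
Round 4: pos1(id92) recv 92: ELECTED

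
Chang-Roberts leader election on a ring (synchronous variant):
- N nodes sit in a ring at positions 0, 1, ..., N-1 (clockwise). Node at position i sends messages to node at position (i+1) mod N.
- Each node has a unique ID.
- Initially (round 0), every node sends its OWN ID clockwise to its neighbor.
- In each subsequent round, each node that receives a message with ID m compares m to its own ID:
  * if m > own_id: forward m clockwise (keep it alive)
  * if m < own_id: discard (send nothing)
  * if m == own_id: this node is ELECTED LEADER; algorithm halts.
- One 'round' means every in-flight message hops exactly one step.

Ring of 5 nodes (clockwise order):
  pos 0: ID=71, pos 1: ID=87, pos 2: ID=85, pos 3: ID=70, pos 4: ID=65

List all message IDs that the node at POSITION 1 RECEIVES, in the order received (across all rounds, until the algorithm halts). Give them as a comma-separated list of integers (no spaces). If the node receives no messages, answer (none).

Answer: 71,85,87

Derivation:
Round 1: pos1(id87) recv 71: drop; pos2(id85) recv 87: fwd; pos3(id70) recv 85: fwd; pos4(id65) recv 70: fwd; pos0(id71) recv 65: drop
Round 2: pos3(id70) recv 87: fwd; pos4(id65) recv 85: fwd; pos0(id71) recv 70: drop
Round 3: pos4(id65) recv 87: fwd; pos0(id71) recv 85: fwd
Round 4: pos0(id71) recv 87: fwd; pos1(id87) recv 85: drop
Round 5: pos1(id87) recv 87: ELECTED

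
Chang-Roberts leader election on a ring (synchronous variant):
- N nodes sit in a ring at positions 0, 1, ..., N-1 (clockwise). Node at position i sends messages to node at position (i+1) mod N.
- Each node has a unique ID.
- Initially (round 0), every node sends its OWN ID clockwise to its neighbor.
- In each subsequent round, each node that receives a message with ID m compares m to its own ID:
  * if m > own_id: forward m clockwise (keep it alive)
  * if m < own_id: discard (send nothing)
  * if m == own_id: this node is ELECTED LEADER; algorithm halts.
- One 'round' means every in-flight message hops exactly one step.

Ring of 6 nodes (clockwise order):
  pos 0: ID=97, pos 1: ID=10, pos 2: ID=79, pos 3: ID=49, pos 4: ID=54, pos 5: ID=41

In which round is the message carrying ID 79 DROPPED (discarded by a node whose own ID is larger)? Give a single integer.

Answer: 4

Derivation:
Round 1: pos1(id10) recv 97: fwd; pos2(id79) recv 10: drop; pos3(id49) recv 79: fwd; pos4(id54) recv 49: drop; pos5(id41) recv 54: fwd; pos0(id97) recv 41: drop
Round 2: pos2(id79) recv 97: fwd; pos4(id54) recv 79: fwd; pos0(id97) recv 54: drop
Round 3: pos3(id49) recv 97: fwd; pos5(id41) recv 79: fwd
Round 4: pos4(id54) recv 97: fwd; pos0(id97) recv 79: drop
Round 5: pos5(id41) recv 97: fwd
Round 6: pos0(id97) recv 97: ELECTED
Message ID 79 originates at pos 2; dropped at pos 0 in round 4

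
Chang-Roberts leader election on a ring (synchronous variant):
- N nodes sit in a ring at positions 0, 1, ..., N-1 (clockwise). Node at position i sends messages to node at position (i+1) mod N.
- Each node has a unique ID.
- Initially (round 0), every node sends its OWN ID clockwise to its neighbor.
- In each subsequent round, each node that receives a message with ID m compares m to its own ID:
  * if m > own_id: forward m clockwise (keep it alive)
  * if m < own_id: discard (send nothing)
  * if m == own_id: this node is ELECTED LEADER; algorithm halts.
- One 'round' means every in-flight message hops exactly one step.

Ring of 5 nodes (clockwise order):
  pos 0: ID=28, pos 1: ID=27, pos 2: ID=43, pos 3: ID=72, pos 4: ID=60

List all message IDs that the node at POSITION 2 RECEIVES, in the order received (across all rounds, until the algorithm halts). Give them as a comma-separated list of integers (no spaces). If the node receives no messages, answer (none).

Round 1: pos1(id27) recv 28: fwd; pos2(id43) recv 27: drop; pos3(id72) recv 43: drop; pos4(id60) recv 72: fwd; pos0(id28) recv 60: fwd
Round 2: pos2(id43) recv 28: drop; pos0(id28) recv 72: fwd; pos1(id27) recv 60: fwd
Round 3: pos1(id27) recv 72: fwd; pos2(id43) recv 60: fwd
Round 4: pos2(id43) recv 72: fwd; pos3(id72) recv 60: drop
Round 5: pos3(id72) recv 72: ELECTED

Answer: 27,28,60,72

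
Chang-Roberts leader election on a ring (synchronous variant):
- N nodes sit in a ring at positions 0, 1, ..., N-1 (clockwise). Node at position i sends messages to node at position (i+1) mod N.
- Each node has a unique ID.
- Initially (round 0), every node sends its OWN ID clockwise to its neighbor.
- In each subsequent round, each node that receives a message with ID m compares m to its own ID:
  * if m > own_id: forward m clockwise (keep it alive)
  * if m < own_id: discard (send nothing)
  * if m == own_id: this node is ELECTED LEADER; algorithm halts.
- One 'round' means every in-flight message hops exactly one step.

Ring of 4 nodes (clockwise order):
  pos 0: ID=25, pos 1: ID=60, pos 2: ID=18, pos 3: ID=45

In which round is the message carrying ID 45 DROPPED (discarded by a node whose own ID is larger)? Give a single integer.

Round 1: pos1(id60) recv 25: drop; pos2(id18) recv 60: fwd; pos3(id45) recv 18: drop; pos0(id25) recv 45: fwd
Round 2: pos3(id45) recv 60: fwd; pos1(id60) recv 45: drop
Round 3: pos0(id25) recv 60: fwd
Round 4: pos1(id60) recv 60: ELECTED
Message ID 45 originates at pos 3; dropped at pos 1 in round 2

Answer: 2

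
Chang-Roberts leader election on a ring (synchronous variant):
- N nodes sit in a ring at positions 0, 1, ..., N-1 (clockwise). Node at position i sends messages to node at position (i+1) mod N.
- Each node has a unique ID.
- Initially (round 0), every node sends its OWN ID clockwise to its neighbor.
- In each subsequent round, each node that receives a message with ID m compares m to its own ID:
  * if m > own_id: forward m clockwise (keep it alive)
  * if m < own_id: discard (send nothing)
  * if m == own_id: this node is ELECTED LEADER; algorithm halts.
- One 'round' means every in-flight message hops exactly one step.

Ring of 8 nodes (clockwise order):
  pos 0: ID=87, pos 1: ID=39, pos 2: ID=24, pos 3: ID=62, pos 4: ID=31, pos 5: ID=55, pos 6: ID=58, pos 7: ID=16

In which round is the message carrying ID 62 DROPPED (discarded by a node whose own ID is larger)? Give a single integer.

Round 1: pos1(id39) recv 87: fwd; pos2(id24) recv 39: fwd; pos3(id62) recv 24: drop; pos4(id31) recv 62: fwd; pos5(id55) recv 31: drop; pos6(id58) recv 55: drop; pos7(id16) recv 58: fwd; pos0(id87) recv 16: drop
Round 2: pos2(id24) recv 87: fwd; pos3(id62) recv 39: drop; pos5(id55) recv 62: fwd; pos0(id87) recv 58: drop
Round 3: pos3(id62) recv 87: fwd; pos6(id58) recv 62: fwd
Round 4: pos4(id31) recv 87: fwd; pos7(id16) recv 62: fwd
Round 5: pos5(id55) recv 87: fwd; pos0(id87) recv 62: drop
Round 6: pos6(id58) recv 87: fwd
Round 7: pos7(id16) recv 87: fwd
Round 8: pos0(id87) recv 87: ELECTED
Message ID 62 originates at pos 3; dropped at pos 0 in round 5

Answer: 5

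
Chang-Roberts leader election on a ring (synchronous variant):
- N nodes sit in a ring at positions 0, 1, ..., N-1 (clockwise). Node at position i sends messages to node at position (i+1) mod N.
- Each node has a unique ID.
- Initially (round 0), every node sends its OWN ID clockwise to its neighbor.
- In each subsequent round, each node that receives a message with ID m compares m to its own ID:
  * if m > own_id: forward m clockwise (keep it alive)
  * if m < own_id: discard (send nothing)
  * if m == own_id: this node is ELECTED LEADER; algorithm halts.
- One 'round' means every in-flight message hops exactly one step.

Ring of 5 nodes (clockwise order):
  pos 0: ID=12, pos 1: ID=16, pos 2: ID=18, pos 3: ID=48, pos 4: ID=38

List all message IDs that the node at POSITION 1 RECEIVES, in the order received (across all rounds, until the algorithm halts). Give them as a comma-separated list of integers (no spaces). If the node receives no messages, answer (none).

Answer: 12,38,48

Derivation:
Round 1: pos1(id16) recv 12: drop; pos2(id18) recv 16: drop; pos3(id48) recv 18: drop; pos4(id38) recv 48: fwd; pos0(id12) recv 38: fwd
Round 2: pos0(id12) recv 48: fwd; pos1(id16) recv 38: fwd
Round 3: pos1(id16) recv 48: fwd; pos2(id18) recv 38: fwd
Round 4: pos2(id18) recv 48: fwd; pos3(id48) recv 38: drop
Round 5: pos3(id48) recv 48: ELECTED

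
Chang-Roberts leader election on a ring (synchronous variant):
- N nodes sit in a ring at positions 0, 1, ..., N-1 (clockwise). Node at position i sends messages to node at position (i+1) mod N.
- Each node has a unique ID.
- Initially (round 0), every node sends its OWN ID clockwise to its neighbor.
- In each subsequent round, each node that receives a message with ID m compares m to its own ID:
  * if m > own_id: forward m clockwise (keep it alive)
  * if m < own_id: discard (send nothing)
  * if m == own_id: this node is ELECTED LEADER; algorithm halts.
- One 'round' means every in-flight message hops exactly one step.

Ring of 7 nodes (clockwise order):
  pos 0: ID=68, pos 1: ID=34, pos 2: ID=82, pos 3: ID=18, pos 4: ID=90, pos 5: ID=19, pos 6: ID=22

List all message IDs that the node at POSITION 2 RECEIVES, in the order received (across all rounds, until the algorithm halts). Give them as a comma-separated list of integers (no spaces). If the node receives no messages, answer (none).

Round 1: pos1(id34) recv 68: fwd; pos2(id82) recv 34: drop; pos3(id18) recv 82: fwd; pos4(id90) recv 18: drop; pos5(id19) recv 90: fwd; pos6(id22) recv 19: drop; pos0(id68) recv 22: drop
Round 2: pos2(id82) recv 68: drop; pos4(id90) recv 82: drop; pos6(id22) recv 90: fwd
Round 3: pos0(id68) recv 90: fwd
Round 4: pos1(id34) recv 90: fwd
Round 5: pos2(id82) recv 90: fwd
Round 6: pos3(id18) recv 90: fwd
Round 7: pos4(id90) recv 90: ELECTED

Answer: 34,68,90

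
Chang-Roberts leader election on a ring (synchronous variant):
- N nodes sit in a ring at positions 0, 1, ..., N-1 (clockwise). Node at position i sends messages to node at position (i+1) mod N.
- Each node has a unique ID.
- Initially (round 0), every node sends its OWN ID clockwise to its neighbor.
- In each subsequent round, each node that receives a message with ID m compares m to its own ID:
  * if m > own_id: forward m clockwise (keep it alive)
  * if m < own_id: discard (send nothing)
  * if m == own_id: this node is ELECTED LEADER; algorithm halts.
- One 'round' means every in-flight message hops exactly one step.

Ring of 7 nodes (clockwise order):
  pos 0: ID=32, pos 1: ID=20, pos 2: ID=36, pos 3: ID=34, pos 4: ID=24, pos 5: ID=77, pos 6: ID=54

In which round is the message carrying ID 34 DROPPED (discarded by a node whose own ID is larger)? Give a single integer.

Round 1: pos1(id20) recv 32: fwd; pos2(id36) recv 20: drop; pos3(id34) recv 36: fwd; pos4(id24) recv 34: fwd; pos5(id77) recv 24: drop; pos6(id54) recv 77: fwd; pos0(id32) recv 54: fwd
Round 2: pos2(id36) recv 32: drop; pos4(id24) recv 36: fwd; pos5(id77) recv 34: drop; pos0(id32) recv 77: fwd; pos1(id20) recv 54: fwd
Round 3: pos5(id77) recv 36: drop; pos1(id20) recv 77: fwd; pos2(id36) recv 54: fwd
Round 4: pos2(id36) recv 77: fwd; pos3(id34) recv 54: fwd
Round 5: pos3(id34) recv 77: fwd; pos4(id24) recv 54: fwd
Round 6: pos4(id24) recv 77: fwd; pos5(id77) recv 54: drop
Round 7: pos5(id77) recv 77: ELECTED
Message ID 34 originates at pos 3; dropped at pos 5 in round 2

Answer: 2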